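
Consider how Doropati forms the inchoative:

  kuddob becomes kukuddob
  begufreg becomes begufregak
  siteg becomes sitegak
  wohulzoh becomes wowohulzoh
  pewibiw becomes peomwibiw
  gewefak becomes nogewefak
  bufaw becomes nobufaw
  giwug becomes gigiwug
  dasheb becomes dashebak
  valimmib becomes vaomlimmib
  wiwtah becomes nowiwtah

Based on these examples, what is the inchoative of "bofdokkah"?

nobofdokkah

kuddob and valimmib both end in -b yet inflect differently (kukuddob, vaomlimmib), so the final letter is not what conditions the rule; the last vowel is.
"bofdokkah" has last vowel 'a'. The stems whose last vowel is 'a' (wiwtah → nowiwtah, gewefak → nogewefak, bufaw → nobufaw) add the prefix no-.
The other patterns: stems whose last vowel is 'o' or 'u' repeat the first consonant+vowel as a prefix; stems whose last vowel is 'i' insert -om- after the first vowel; stems whose last vowel is 'e' add -ak.
So bofdokkah → nobofdokkah.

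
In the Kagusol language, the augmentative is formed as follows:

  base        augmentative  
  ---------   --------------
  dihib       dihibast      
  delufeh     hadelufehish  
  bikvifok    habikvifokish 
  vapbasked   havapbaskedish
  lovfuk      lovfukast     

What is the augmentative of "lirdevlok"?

halirdevlokish

lovfuk and bikvifok both end in -k yet inflect differently (lovfukast, habikvifokish), so the final letter is not what conditions the rule; the last vowel is.
"lirdevlok" has last vowel 'o'. The one such stem in the data (bikvifok → habikvifokish) adds ha- … -ish around the stem, so the same rule applies.
So lirdevlok → halirdevlokish.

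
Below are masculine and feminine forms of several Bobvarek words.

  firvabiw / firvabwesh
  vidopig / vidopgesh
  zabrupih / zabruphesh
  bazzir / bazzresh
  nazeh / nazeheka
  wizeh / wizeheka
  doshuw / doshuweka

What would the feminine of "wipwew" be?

wipweweka

zabrupih and nazeh both end in -h yet inflect differently (zabruphesh, nazeheka), so the final letter is not what conditions the rule; the last vowel is.
"wipwew" has last vowel 'e'. The stems whose last vowel is 'e' (nazeh → nazeheka, wizeh → wizeheka) add -eka.
The other pattern: stems whose last vowel is 'i' delete the last vowel and add -esh.
So wipwew → wipweweka.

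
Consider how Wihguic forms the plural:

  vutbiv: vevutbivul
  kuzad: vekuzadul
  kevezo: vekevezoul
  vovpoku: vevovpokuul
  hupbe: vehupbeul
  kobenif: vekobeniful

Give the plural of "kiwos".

Every pair shown (vutbiv → vevutbivul, kuzad → vekuzadul, kevezo → vekevezoul, …) follows the same rule: add ve- … -ul around the stem.
So kiwos → vekiwosul.

vekiwosul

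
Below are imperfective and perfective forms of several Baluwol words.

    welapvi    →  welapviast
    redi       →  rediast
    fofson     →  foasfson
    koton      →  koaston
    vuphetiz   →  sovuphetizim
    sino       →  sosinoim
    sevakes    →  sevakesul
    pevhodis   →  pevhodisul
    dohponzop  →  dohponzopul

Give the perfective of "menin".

measnin

welapvi and vuphetiz both have last vowel 'i' yet inflect differently (welapviast, sovuphetizim), so the last vowel is not what conditions the rule; the final letter is.
"menin" ends in -n. The stems ending in -n (fofson → foasfson, koton → koaston) insert -as- after the first vowel.
The other patterns: stems ending in -i add -ast; stems ending in -o or -z add so- … -im around the stem; stems ending in -p or -s add -ul.
So menin → measnin.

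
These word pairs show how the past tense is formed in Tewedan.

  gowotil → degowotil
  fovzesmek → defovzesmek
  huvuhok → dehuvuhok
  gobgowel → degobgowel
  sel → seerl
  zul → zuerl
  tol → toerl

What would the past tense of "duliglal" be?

gowotil and sel both end in -l yet inflect differently (degowotil, seerl), so the final letter is not what conditions the rule; the number of vowels is.
"duliglal" has 3 vowels. The stems with 3 vowels (gowotil → degowotil, fovzesmek → defovzesmek, huvuhok → dehuvuhok) add the prefix de-.
The other pattern: stems with 1 vowel insert -er- after the first vowel.
So duliglal → deduliglal.

deduliglal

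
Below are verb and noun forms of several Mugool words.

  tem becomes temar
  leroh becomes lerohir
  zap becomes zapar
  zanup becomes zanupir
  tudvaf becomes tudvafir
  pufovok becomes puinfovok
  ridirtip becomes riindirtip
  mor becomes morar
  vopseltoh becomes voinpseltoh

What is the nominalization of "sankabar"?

zap and zanup both end in -p yet inflect differently (zapar, zanupir), so the final letter is not what conditions the rule; the number of vowels is.
"sankabar" has 3 vowels. The stems with 3 vowels (ridirtip → riindirtip, vopseltoh → voinpseltoh, pufovok → puinfovok) insert -in- after the first vowel.
The other patterns: stems with 1 vowel add -ar; stems with 2 vowels add -ir.
So sankabar → sainnkabar.

sainnkabar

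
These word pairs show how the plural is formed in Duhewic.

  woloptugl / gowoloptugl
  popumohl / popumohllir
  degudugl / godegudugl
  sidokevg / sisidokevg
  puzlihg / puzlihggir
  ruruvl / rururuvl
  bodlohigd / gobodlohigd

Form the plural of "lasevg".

popumohl and degudugl both end in -l yet inflect differently (popumohllir, godegudugl), so the final letter is not what conditions the rule; the second-to-last letter is.
"lasevg" has second-to-last letter 'v'. The stems whose second-to-last letter is 'v' (ruruvl → rururuvl, sidokevg → sisidokevg) repeat the first consonant+vowel as a prefix.
The other patterns: stems whose second-to-last letter is 'h' double the final consonant and add -ir; stems whose second-to-last letter is 'g' add the prefix go-.
So lasevg → lalasevg.

lalasevg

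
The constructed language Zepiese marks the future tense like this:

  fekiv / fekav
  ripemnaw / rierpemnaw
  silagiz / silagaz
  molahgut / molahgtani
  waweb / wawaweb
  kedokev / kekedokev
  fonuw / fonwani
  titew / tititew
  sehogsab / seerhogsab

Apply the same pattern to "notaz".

noertaz

titew and fonuw both end in -w yet inflect differently (tititew, fonwani), so the final letter is not what conditions the rule; the last vowel is.
"notaz" has last vowel 'a'. The stems whose last vowel is 'a' (sehogsab → seerhogsab, ripemnaw → rierpemnaw) insert -er- after the first vowel.
So notaz → noertaz.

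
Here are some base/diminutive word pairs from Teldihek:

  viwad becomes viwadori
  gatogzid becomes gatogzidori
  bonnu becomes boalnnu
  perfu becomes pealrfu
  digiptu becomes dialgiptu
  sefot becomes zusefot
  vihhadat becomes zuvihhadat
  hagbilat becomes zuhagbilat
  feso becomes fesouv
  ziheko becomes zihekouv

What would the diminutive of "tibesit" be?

zutibesit

viwad and vihhadat both have last vowel 'a' yet inflect differently (viwadori, zuvihhadat), so the last vowel is not what conditions the rule; the final letter is.
"tibesit" ends in -t. The stems ending in -t (sefot → zusefot, vihhadat → zuvihhadat, hagbilat → zuhagbilat) add the prefix zu-.
So tibesit → zutibesit.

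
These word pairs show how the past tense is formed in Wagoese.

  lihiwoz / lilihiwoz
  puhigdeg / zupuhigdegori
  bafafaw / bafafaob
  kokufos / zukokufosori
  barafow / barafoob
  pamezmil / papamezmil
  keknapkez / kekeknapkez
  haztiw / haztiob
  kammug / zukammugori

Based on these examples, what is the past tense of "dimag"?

"dimag" ends in -g. The stems ending in -g (kammug → zukammugori, puhigdeg → zupuhigdegori) add zu- … -ori around the stem.
The other patterns: stems ending in -w drop the final letter and add -ob; stems ending in -l or -z repeat the first consonant+vowel as a prefix.
So dimag → zudimagori.

zudimagori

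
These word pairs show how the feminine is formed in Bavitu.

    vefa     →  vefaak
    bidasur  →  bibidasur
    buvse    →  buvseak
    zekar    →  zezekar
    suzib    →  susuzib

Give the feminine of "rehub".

rerehub

"rehub" ends in a consonant. The stems ending in a consonant (suzib → susuzib, bidasur → bibidasur, zekar → zezekar) repeat the first consonant+vowel as a prefix.
The other pattern: stems ending in a vowel add -ak.
So rehub → rerehub.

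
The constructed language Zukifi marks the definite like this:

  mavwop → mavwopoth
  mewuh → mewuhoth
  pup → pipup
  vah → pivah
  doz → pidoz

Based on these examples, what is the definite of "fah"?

pifah

mavwop and pup both end in -p yet inflect differently (mavwopoth, pipup), so the final letter is not what conditions the rule; the number of vowels is.
"fah" has 1 vowel. The stems with 1 vowel (pup → pipup, vah → pivah, doz → pidoz) add the prefix pi-.
So fah → pifah.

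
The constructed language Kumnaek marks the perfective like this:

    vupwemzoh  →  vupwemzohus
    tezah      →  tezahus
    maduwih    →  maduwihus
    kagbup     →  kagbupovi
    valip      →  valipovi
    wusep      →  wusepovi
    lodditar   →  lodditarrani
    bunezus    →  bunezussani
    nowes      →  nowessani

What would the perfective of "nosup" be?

nosupovi

"nosup" ends in -p. The stems ending in -p (kagbup → kagbupovi, valip → valipovi, wusep → wusepovi) add -ovi.
The other patterns: stems ending in -h add -us; stems ending in -r or -s double the final consonant and add -ani.
So nosup → nosupovi.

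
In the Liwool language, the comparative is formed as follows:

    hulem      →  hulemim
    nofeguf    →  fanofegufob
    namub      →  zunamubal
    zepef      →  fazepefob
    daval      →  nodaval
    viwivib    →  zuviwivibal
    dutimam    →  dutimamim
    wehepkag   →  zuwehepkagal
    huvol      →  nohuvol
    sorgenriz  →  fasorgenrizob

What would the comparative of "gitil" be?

"gitil" ends in -l. The stems ending in -l (huvol → nohuvol, daval → nodaval) add the prefix no-.
So gitil → nogitil.

nogitil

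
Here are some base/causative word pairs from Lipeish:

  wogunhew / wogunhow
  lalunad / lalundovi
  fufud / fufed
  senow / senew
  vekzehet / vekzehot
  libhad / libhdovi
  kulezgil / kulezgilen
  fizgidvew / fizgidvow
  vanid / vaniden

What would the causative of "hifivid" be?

hifividen

fufud and vanid both end in -d yet inflect differently (fufed, vaniden), so the final letter is not what conditions the rule; the last vowel is.
"hifivid" has last vowel 'i'. The stems whose last vowel is 'i' (vanid → vaniden, kulezgil → kulezgilen) add -en.
The other patterns: stems whose last vowel is 'o' or 'u' change the last vowel to 'e'; stems whose last vowel is 'e' change the last vowel to 'o'; stems whose last vowel is 'a' delete the last vowel and add -ovi.
So hifivid → hifividen.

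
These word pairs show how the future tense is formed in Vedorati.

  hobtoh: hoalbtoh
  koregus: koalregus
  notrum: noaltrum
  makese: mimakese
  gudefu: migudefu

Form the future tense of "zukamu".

mizukamu

"zukamu" ends in a vowel. The stems ending in a vowel (makese → mimakese, gudefu → migudefu) add the prefix mi-.
The other pattern: stems ending in a consonant insert -al- after the first vowel.
So zukamu → mizukamu.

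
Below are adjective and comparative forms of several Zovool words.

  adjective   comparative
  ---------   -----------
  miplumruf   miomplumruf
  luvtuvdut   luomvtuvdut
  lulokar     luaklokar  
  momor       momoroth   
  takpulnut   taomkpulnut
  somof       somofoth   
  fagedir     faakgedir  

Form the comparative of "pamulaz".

miplumruf and somof both end in -f yet inflect differently (miomplumruf, somofoth), so the final letter is not what conditions the rule; the last vowel is.
"pamulaz" has last vowel 'a'. The one such stem in the data (lulokar → luaklokar) inserts -ak- after the first vowel (as does fagedir), so the same rule applies.
The other patterns: stems whose last vowel is 'u' insert -om- after the first vowel; stems whose last vowel is 'o' add -oth.
So pamulaz → paakmulaz.

paakmulaz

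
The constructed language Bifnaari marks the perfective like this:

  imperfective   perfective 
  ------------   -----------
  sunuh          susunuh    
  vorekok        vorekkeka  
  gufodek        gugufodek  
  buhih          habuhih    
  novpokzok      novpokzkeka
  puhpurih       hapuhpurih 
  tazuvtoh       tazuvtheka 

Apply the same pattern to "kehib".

tazuvtoh and puhpurih both end in -h yet inflect differently (tazuvtheka, hapuhpurih), so the final letter is not what conditions the rule; the last vowel is.
"kehib" has last vowel 'i'. The stems whose last vowel is 'i' (puhpurih → hapuhpurih, buhih → habuhih) add the prefix ha-.
The other patterns: stems whose last vowel is 'o' delete the last vowel and add -eka; stems whose last vowel is 'e' or 'u' repeat the first consonant+vowel as a prefix.
So kehib → hakehib.

hakehib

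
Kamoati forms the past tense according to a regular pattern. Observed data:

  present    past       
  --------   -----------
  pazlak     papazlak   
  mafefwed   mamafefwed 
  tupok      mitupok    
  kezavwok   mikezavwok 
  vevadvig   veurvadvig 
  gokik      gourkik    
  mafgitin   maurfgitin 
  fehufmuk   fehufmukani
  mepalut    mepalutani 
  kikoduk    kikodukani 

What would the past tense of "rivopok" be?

mirivopok

pazlak and tupok both end in -k yet inflect differently (papazlak, mitupok), so the final letter is not what conditions the rule; the last vowel is.
"rivopok" has last vowel 'o'. The stems whose last vowel is 'o' (tupok → mitupok, kezavwok → mikezavwok) add the prefix mi-.
The other patterns: stems whose last vowel is 'a' or 'e' repeat the first consonant+vowel as a prefix; stems whose last vowel is 'i' insert -ur- after the first vowel; stems whose last vowel is 'u' add -ani.
So rivopok → mirivopok.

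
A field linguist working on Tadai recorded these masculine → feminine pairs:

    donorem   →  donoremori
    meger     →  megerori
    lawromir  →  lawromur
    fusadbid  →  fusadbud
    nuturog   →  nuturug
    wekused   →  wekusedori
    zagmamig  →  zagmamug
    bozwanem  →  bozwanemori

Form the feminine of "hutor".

wekused and fusadbid both end in -d yet inflect differently (wekusedori, fusadbud), so the final letter is not what conditions the rule; the last vowel is.
"hutor" has last vowel 'o'. The one such stem in the data (nuturog → nuturug) changes the last vowel to 'u' (as do fusadbid, lawromir), so the same rule applies.
The other pattern: stems whose last vowel is 'e' add -ori.
So hutor → hutur.

hutur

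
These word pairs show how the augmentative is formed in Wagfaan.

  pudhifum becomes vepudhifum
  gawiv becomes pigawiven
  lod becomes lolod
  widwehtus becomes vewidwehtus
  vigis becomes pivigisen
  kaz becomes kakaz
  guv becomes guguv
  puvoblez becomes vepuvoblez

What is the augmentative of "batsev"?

pibatseven

guv and gawiv both end in -v yet inflect differently (guguv, pigawiven), so the final letter is not what conditions the rule; the number of vowels is.
"batsev" has 2 vowels. The stems with 2 vowels (gawiv → pigawiven, vigis → pivigisen) add pi- … -en around the stem.
The other patterns: stems with 1 vowel repeat the first consonant+vowel as a prefix; stems with 3 vowels add the prefix ve-.
So batsev → pibatseven.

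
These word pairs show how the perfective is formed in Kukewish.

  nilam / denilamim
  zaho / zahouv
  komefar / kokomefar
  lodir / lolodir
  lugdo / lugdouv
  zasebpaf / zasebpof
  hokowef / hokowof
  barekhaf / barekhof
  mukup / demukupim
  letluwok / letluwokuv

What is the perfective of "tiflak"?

barekhaf and komefar both have last vowel 'a' yet inflect differently (barekhof, kokomefar), so the last vowel is not what conditions the rule; the final letter is.
"tiflak" ends in -k. The one such stem in the data (letluwok → letluwokuv) adds -uv, so the same rule applies.
The other patterns: stems ending in -f change the last vowel to 'o'; stems ending in -r repeat the first consonant+vowel as a prefix; stems ending in -m or -p add de- … -im around the stem.
So tiflak → tiflakuv.

tiflakuv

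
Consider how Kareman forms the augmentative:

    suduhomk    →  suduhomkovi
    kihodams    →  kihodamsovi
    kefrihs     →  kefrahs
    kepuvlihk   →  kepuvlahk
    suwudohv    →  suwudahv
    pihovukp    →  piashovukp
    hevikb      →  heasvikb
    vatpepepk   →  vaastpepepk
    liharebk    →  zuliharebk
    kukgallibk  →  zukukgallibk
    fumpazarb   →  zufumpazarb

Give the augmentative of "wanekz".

"wanekz" has second-to-last letter 'k'. The stems whose second-to-last letter is 'k' (pihovukp → piashovukp, hevikb → heasvikb) insert -as- after the first vowel.
The other patterns: stems whose second-to-last letter is 'm' add -ovi; stems whose second-to-last letter is 'h' change the last vowel to 'a'; stems whose second-to-last letter is 'b' or 'r' add the prefix zu-.
So wanekz → waasnekz.

waasnekz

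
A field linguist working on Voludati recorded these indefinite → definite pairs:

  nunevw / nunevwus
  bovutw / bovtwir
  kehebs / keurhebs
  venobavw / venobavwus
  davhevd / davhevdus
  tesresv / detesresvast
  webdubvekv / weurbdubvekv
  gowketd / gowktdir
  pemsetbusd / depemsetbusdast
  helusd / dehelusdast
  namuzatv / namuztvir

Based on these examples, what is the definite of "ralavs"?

ralavsus

bovutw and venobavw both end in -w yet inflect differently (bovtwir, venobavwus), so the final letter is not what conditions the rule; the second-to-last letter is.
"ralavs" has second-to-last letter 'v'. The stems whose second-to-last letter is 'v' (venobavw → venobavwus, nunevw → nunevwus, davhevd → davhevdus) add -us.
So ralavs → ralavsus.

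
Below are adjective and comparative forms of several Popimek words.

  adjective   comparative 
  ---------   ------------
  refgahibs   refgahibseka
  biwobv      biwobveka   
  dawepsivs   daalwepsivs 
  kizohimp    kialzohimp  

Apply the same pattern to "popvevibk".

popvevibkeka

refgahibs and dawepsivs both end in -s yet inflect differently (refgahibseka, daalwepsivs), so the final letter is not what conditions the rule; the second-to-last letter is.
"popvevibk" has second-to-last letter 'b'. The stems whose second-to-last letter is 'b' (refgahibs → refgahibseka, biwobv → biwobveka) add -eka.
So popvevibk → popvevibkeka.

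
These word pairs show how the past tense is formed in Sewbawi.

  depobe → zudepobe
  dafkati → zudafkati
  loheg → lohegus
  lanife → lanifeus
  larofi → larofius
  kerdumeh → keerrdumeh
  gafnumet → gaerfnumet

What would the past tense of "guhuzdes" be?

guerhuzdes

"guhuzdes" begins with g-. The one such stem in the data (gafnumet → gaerfnumet) inserts -er- after the first vowel (as does kerdumeh), so the same rule applies.
So guhuzdes → guerhuzdes.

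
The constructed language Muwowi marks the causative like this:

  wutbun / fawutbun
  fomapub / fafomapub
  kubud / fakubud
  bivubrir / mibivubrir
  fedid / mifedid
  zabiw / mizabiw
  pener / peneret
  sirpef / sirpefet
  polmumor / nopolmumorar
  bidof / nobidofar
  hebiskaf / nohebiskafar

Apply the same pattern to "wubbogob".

nowubbogobar

kubud and fedid both end in -d yet inflect differently (fakubud, mifedid), so the final letter is not what conditions the rule; the last vowel is.
"wubbogob" has last vowel 'o'. The stems whose last vowel is 'o' (polmumor → nopolmumorar, bidof → nobidofar) add no- … -ar around the stem.
The other patterns: stems whose last vowel is 'u' add the prefix fa-; stems whose last vowel is 'i' add the prefix mi-; stems whose last vowel is 'e' add -et.
So wubbogob → nowubbogobar.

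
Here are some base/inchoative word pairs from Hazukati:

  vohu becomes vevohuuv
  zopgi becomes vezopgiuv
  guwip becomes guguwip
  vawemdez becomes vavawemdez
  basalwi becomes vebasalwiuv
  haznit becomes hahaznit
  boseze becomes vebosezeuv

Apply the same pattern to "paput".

haznit and zopgi both have last vowel 'i' yet inflect differently (hahaznit, vezopgiuv), so the last vowel is not what conditions the rule; whether the stem ends in a vowel or a consonant is.
"paput" ends in a consonant. The stems ending in a consonant (haznit → hahaznit, guwip → guguwip, vawemdez → vavawemdez) repeat the first consonant+vowel as a prefix.
So paput → papaput.

papaput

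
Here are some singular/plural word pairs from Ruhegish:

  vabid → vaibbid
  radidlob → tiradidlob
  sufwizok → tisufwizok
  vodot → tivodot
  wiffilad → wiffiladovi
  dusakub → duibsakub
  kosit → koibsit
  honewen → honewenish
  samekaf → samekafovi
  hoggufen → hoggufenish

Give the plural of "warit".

radidlob and dusakub both end in -b yet inflect differently (tiradidlob, duibsakub), so the final letter is not what conditions the rule; the last vowel is.
"warit" has last vowel 'i'. The stems whose last vowel is 'i' (vabid → vaibbid, kosit → koibsit) insert -ib- after the first vowel.
So warit → waibrit.

waibrit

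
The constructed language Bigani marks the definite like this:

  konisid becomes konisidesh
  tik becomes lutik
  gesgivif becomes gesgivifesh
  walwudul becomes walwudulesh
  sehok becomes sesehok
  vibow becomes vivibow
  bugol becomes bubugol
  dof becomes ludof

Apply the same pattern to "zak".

tik and sehok both end in -k yet inflect differently (lutik, sesehok), so the final letter is not what conditions the rule; the number of vowels is.
"zak" has 1 vowel. The stems with 1 vowel (dof → ludof, tik → lutik) add the prefix lu-.
So zak → luzak.

luzak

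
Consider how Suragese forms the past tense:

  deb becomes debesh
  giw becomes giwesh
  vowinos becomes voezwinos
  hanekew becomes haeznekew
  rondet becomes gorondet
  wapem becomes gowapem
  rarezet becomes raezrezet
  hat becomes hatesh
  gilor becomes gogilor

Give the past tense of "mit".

hat and rondet both end in -t yet inflect differently (hatesh, gorondet), so the final letter is not what conditions the rule; the number of vowels is.
"mit" has 1 vowel. The stems with 1 vowel (hat → hatesh, giw → giwesh, deb → debesh) add -esh.
So mit → mitesh.

mitesh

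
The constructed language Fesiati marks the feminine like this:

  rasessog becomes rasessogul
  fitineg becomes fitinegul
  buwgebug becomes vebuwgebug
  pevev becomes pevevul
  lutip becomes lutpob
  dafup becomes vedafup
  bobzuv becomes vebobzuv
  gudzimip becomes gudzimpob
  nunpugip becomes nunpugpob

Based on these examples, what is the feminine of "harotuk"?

dafup and nunpugip both end in -p yet inflect differently (vedafup, nunpugpob), so the final letter is not what conditions the rule; the last vowel is.
"harotuk" has last vowel 'u'. The stems whose last vowel is 'u' (buwgebug → vebuwgebug, dafup → vedafup, bobzuv → vebobzuv) add the prefix ve-.
So harotuk → veharotuk.

veharotuk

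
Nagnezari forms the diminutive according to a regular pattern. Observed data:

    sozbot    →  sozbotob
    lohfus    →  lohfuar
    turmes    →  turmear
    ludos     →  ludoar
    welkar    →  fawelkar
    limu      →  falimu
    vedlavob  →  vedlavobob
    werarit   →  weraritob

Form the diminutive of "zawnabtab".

vedlavob and ludos both have last vowel 'o' yet inflect differently (vedlavobob, ludoar), so the last vowel is not what conditions the rule; the final letter is.
"zawnabtab" ends in -b. The one such stem in the data (vedlavob → vedlavobob) adds -ob, so the same rule applies.
The other patterns: stems ending in -s drop the final letter and add -ar; stems ending in -r or -u add the prefix fa-.
So zawnabtab → zawnabtabob.

zawnabtabob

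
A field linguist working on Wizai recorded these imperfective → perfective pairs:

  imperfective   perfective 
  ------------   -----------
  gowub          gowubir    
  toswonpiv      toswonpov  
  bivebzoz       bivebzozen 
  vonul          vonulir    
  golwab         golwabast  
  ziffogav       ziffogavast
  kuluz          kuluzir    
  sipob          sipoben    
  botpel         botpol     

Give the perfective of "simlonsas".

simlonsasast

toswonpiv and ziffogav both end in -v yet inflect differently (toswonpov, ziffogavast), so the final letter is not what conditions the rule; the last vowel is.
"simlonsas" has last vowel 'a'. The stems whose last vowel is 'a' (ziffogav → ziffogavast, golwab → golwabast) add -ast.
The other patterns: stems whose last vowel is 'e' or 'i' change the last vowel to 'o'; stems whose last vowel is 'u' add -ir; stems whose last vowel is 'o' add -en.
So simlonsas → simlonsasast.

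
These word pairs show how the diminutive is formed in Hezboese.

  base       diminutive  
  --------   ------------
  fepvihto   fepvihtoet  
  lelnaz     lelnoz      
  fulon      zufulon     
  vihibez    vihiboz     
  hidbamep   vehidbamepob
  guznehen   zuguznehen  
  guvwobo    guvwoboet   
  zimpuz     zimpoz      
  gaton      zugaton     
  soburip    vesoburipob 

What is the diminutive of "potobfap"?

vepotobfapob

hidbamep and vihibez both have last vowel 'e' yet inflect differently (vehidbamepob, vihiboz), so the last vowel is not what conditions the rule; the final letter is.
"potobfap" ends in -p. The stems ending in -p (hidbamep → vehidbamepob, soburip → vesoburipob) add ve- … -ob around the stem.
The other patterns: stems ending in -z change the last vowel to 'o'; stems ending in -n add the prefix zu-; stems ending in -o add -et.
So potobfap → vepotobfapob.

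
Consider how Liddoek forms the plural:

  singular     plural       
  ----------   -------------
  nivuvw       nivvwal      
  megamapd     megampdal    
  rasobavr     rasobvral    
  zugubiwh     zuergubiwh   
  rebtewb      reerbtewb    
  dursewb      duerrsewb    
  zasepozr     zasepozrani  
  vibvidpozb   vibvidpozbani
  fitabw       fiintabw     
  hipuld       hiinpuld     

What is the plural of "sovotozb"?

rasobavr and zasepozr both end in -r yet inflect differently (rasobvral, zasepozrani), so the final letter is not what conditions the rule; the second-to-last letter is.
"sovotozb" has second-to-last letter 'z'. The stems whose second-to-last letter is 'z' (zasepozr → zasepozrani, vibvidpozb → vibvidpozbani) add -ani.
The other patterns: stems whose second-to-last letter is 'p' or 'v' delete the last vowel and add -al; stems whose second-to-last letter is 'w' insert -er- after the first vowel; stems whose second-to-last letter is 'b' or 'l' insert -in- after the first vowel.
So sovotozb → sovotozbani.

sovotozbani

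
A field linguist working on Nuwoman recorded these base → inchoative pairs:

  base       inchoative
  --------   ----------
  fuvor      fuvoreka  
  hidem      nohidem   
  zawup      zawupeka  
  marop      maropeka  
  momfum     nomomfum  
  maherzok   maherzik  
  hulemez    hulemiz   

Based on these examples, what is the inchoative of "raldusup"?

hidem and hulemez both have last vowel 'e' yet inflect differently (nohidem, hulemiz), so the last vowel is not what conditions the rule; the final letter is.
"raldusup" ends in -p. The stems ending in -p (marop → maropeka, zawup → zawupeka) add -eka.
So raldusup → raldusupeka.

raldusupeka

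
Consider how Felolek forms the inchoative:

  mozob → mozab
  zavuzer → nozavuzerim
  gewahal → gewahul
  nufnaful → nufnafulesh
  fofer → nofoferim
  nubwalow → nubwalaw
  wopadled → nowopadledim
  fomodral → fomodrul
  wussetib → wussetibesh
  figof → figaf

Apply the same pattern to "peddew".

nufnaful and gewahal both end in -l yet inflect differently (nufnafulesh, gewahul), so the final letter is not what conditions the rule; the last vowel is.
"peddew" has last vowel 'e'. The stems whose last vowel is 'e' (fofer → nofoferim, zavuzer → nozavuzerim, wopadled → nowopadledim) add no- … -im around the stem.
So peddew → nopeddewim.

nopeddewim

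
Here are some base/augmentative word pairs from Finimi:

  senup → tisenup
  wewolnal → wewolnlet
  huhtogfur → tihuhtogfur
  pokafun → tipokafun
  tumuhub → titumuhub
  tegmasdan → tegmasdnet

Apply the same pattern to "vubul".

"vubul" has last vowel 'u'. The stems whose last vowel is 'u' (senup → tisenup, huhtogfur → tihuhtogfur, pokafun → tipokafun) add the prefix ti-.
So vubul → tivubul.

tivubul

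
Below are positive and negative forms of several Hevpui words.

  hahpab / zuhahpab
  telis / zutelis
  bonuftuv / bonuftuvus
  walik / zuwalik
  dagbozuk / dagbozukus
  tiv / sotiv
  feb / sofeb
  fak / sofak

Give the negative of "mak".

fak and walik both end in -k yet inflect differently (sofak, zuwalik), so the final letter is not what conditions the rule; the number of vowels is.
"mak" has 1 vowel. The stems with 1 vowel (fak → sofak, feb → sofeb, tiv → sotiv) add the prefix so-.
The other patterns: stems with 2 vowels add the prefix zu-; stems with 3 vowels add -us.
So mak → somak.

somak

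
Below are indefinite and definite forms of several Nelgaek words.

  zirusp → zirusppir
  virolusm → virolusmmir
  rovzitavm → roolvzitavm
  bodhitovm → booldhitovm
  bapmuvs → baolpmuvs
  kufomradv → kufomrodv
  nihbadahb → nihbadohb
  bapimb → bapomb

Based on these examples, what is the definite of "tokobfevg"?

toolkobfevg

"tokobfevg" has second-to-last letter 'v'. The stems whose second-to-last letter is 'v' (bodhitovm → booldhitovm, rovzitavm → roolvzitavm, bapmuvs → baolpmuvs) insert -ol- after the first vowel.
The other patterns: stems whose second-to-last letter is 's' double the final consonant and add -ir; stems whose second-to-last letter is 'd', 'h' or 'm' change the last vowel to 'o'.
So tokobfevg → toolkobfevg.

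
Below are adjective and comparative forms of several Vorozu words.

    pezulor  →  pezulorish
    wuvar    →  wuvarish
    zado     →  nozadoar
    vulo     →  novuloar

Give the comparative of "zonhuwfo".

nozonhuwfoar

pezulor and zado both have last vowel 'o' yet inflect differently (pezulorish, nozadoar), so the last vowel is not what conditions the rule; the final letter is.
"zonhuwfo" ends in -o. The stems ending in -o (zado → nozadoar, vulo → novuloar) add no- … -ar around the stem.
So zonhuwfo → nozonhuwfoar.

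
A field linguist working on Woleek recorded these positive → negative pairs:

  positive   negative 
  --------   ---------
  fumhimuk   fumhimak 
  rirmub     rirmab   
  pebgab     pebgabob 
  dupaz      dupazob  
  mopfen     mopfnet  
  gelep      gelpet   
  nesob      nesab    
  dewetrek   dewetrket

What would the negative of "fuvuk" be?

dewetrek and fumhimuk both end in -k yet inflect differently (dewetrket, fumhimak), so the final letter is not what conditions the rule; the last vowel is.
"fuvuk" has last vowel 'u'. The stems whose last vowel is 'u' (fumhimuk → fumhimak, rirmub → rirmab) change the last vowel to 'a'.
So fuvuk → fuvak.

fuvak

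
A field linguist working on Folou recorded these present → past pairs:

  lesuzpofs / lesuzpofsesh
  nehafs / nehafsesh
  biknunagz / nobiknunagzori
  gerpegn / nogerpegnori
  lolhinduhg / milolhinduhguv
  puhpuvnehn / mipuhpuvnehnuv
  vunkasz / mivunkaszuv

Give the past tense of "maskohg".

mimaskohguv

gerpegn and puhpuvnehn both end in -n yet inflect differently (nogerpegnori, mipuhpuvnehnuv), so the final letter is not what conditions the rule; the second-to-last letter is.
"maskohg" has second-to-last letter 'h'. The stems whose second-to-last letter is 'h' (lolhinduhg → milolhinduhguv, puhpuvnehn → mipuhpuvnehnuv) add mi- … -uv around the stem.
The other patterns: stems whose second-to-last letter is 'f' add -esh; stems whose second-to-last letter is 'g' add no- … -ori around the stem.
So maskohg → mimaskohguv.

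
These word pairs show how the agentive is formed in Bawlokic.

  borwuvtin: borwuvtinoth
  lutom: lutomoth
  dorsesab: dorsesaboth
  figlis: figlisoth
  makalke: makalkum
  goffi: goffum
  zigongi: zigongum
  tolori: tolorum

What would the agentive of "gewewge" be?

borwuvtin and goffi both have last vowel 'i' yet inflect differently (borwuvtinoth, goffum), so the last vowel is not what conditions the rule; whether the stem ends in a vowel or a consonant is.
"gewewge" ends in a vowel. The stems ending in a vowel (makalke → makalkum, goffi → goffum, zigongi → zigongum) drop the final letter and add -um.
So gewewge → gewewgum.

gewewgum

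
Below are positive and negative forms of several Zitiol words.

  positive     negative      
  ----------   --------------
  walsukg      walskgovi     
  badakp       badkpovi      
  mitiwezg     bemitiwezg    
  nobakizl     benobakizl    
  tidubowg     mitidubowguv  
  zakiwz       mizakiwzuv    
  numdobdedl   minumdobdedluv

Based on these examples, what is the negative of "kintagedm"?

mikintagedmuv

"kintagedm" has second-to-last letter 'd'. The one such stem in the data (numdobdedl → minumdobdedluv) adds mi- … -uv around the stem, so the same rule applies.
The other patterns: stems whose second-to-last letter is 'k' delete the last vowel and add -ovi; stems whose second-to-last letter is 'z' add the prefix be-.
So kintagedm → mikintagedmuv.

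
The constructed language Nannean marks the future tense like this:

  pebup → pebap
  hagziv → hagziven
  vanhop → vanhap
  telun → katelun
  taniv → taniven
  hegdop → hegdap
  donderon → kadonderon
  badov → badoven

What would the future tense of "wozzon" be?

kawozzon

"wozzon" ends in -n. The stems ending in -n (telun → katelun, donderon → kadonderon) add the prefix ka-.
So wozzon → kawozzon.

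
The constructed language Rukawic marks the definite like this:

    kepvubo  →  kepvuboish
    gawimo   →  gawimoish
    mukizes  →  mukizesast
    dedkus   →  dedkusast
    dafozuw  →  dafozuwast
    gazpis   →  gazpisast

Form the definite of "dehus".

dehusast

"dehus" ends in -s. The stems ending in -s (mukizes → mukizesast, dedkus → dedkusast, gazpis → gazpisast) add -ast.
So dehus → dehusast.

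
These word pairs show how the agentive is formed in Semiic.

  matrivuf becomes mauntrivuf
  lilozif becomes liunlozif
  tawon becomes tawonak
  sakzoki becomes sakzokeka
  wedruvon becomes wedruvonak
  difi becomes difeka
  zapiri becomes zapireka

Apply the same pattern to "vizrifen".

vizrifenak

zapiri and lilozif both have last vowel 'i' yet inflect differently (zapireka, liunlozif), so the last vowel is not what conditions the rule; the final letter is.
"vizrifen" ends in -n. The stems ending in -n (tawon → tawonak, wedruvon → wedruvonak) add -ak.
The other patterns: stems ending in -i drop the final letter and add -eka; stems ending in -f insert -un- after the first vowel.
So vizrifen → vizrifenak.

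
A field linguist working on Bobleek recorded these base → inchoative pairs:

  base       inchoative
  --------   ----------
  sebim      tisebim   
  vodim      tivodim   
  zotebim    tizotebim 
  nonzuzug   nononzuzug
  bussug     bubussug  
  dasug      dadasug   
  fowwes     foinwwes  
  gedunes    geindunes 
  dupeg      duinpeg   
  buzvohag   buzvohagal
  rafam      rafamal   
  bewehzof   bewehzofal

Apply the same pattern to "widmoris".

nonzuzug and dupeg both end in -g yet inflect differently (nononzuzug, duinpeg), so the final letter is not what conditions the rule; the last vowel is.
"widmoris" has last vowel 'i'. The stems whose last vowel is 'i' (sebim → tisebim, vodim → tivodim, zotebim → tizotebim) add the prefix ti-.
The other patterns: stems whose last vowel is 'u' repeat the first consonant+vowel as a prefix; stems whose last vowel is 'e' insert -in- after the first vowel; stems whose last vowel is 'a' or 'o' add -al.
So widmoris → tiwidmoris.

tiwidmoris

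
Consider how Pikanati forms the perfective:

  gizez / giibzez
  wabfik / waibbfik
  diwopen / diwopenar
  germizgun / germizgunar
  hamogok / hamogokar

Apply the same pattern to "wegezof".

wegezofar

hamogok and wabfik both end in -k yet inflect differently (hamogokar, waibbfik), so the final letter is not what conditions the rule; the number of vowels is.
"wegezof" has 3 vowels. The stems with 3 vowels (diwopen → diwopenar, germizgun → germizgunar, hamogok → hamogokar) add -ar.
So wegezof → wegezofar.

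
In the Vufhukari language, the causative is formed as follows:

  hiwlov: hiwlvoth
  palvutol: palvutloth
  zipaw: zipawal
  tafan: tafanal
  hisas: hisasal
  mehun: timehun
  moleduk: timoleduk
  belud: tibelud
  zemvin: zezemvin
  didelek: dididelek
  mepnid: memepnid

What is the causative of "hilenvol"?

hilenvloth

tafan and mehun both end in -n yet inflect differently (tafanal, timehun), so the final letter is not what conditions the rule; the last vowel is.
"hilenvol" has last vowel 'o'. The stems whose last vowel is 'o' (hiwlov → hiwlvoth, palvutol → palvutloth) delete the last vowel and add -oth.
The other patterns: stems whose last vowel is 'a' add -al; stems whose last vowel is 'u' add the prefix ti-; stems whose last vowel is 'e' or 'i' repeat the first consonant+vowel as a prefix.
So hilenvol → hilenvloth.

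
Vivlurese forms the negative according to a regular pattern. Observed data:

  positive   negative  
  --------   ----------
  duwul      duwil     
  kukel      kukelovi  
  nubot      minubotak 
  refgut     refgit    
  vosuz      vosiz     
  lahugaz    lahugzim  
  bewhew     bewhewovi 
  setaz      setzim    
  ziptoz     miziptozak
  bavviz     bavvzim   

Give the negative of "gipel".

gipelovi

setaz and vosuz both end in -z yet inflect differently (setzim, vosiz), so the final letter is not what conditions the rule; the last vowel is.
"gipel" has last vowel 'e'. The stems whose last vowel is 'e' (bewhew → bewhewovi, kukel → kukelovi) add -ovi.
So gipel → gipelovi.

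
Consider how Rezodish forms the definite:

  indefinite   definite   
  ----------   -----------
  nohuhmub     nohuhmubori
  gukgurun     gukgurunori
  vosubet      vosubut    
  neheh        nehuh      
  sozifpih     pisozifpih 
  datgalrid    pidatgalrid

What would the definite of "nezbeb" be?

neheh and sozifpih both end in -h yet inflect differently (nehuh, pisozifpih), so the final letter is not what conditions the rule; the last vowel is.
"nezbeb" has last vowel 'e'. The stems whose last vowel is 'e' (vosubet → vosubut, neheh → nehuh) change the last vowel to 'u'.
So nezbeb → nezbub.

nezbub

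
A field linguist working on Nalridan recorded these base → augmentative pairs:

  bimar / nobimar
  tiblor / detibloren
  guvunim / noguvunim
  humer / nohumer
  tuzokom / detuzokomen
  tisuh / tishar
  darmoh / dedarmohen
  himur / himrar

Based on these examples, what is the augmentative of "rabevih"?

norabevih

darmoh and tisuh both end in -h yet inflect differently (dedarmohen, tishar), so the final letter is not what conditions the rule; the last vowel is.
"rabevih" has last vowel 'i'. The one such stem in the data (guvunim → noguvunim) adds the prefix no-, so the same rule applies.
The other patterns: stems whose last vowel is 'o' add de- … -en around the stem; stems whose last vowel is 'u' delete the last vowel and add -ar.
So rabevih → norabevih.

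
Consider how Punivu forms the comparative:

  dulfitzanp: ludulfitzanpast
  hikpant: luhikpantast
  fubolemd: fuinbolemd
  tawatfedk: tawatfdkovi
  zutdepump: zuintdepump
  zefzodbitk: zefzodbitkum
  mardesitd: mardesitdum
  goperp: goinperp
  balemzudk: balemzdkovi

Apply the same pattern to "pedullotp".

balemzudk and zefzodbitk both end in -k yet inflect differently (balemzdkovi, zefzodbitkum), so the final letter is not what conditions the rule; the second-to-last letter is.
"pedullotp" has second-to-last letter 't'. The stems whose second-to-last letter is 't' (mardesitd → mardesitdum, zefzodbitk → zefzodbitkum) add -um.
The other patterns: stems whose second-to-last letter is 'd' delete the last vowel and add -ovi; stems whose second-to-last letter is 'n' add lu- … -ast around the stem; stems whose second-to-last letter is 'm' or 'r' insert -in- after the first vowel.
So pedullotp → pedullotpum.

pedullotpum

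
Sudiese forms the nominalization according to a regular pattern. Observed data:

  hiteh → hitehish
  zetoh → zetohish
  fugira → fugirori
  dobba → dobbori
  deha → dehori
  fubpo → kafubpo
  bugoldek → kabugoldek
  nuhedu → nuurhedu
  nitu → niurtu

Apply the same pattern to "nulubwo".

zetoh and fubpo both have last vowel 'o' yet inflect differently (zetohish, kafubpo), so the last vowel is not what conditions the rule; the final letter is.
"nulubwo" ends in -o. The one such stem in the data (fubpo → kafubpo) adds the prefix ka-, so the same rule applies.
The other patterns: stems ending in -h add -ish; stems ending in -a drop the final letter and add -ori; stems ending in -u insert -ur- after the first vowel.
So nulubwo → kanulubwo.

kanulubwo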